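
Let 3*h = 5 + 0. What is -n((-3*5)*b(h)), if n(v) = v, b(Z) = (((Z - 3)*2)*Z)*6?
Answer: -400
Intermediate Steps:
h = 5/3 (h = (5 + 0)/3 = (1/3)*5 = 5/3 ≈ 1.6667)
b(Z) = 6*Z*(-6 + 2*Z) (b(Z) = (((-3 + Z)*2)*Z)*6 = ((-6 + 2*Z)*Z)*6 = (Z*(-6 + 2*Z))*6 = 6*Z*(-6 + 2*Z))
-n((-3*5)*b(h)) = -(-3*5)*12*(5/3)*(-3 + 5/3) = -(-15)*12*(5/3)*(-4/3) = -(-15)*(-80)/3 = -1*400 = -400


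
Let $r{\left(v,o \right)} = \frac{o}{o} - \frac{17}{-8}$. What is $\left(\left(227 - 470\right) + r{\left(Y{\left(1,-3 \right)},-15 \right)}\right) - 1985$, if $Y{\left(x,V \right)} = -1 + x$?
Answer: $- \frac{17799}{8} \approx -2224.9$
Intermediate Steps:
$r{\left(v,o \right)} = \frac{25}{8}$ ($r{\left(v,o \right)} = 1 - - \frac{17}{8} = 1 + \frac{17}{8} = \frac{25}{8}$)
$\left(\left(227 - 470\right) + r{\left(Y{\left(1,-3 \right)},-15 \right)}\right) - 1985 = \left(\left(227 - 470\right) + \frac{25}{8}\right) - 1985 = \left(-243 + \frac{25}{8}\right) - 1985 = - \frac{1919}{8} - 1985 = - \frac{17799}{8}$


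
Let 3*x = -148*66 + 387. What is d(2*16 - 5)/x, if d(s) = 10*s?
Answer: -270/3127 ≈ -0.086345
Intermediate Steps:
x = -3127 (x = (-148*66 + 387)/3 = (-9768 + 387)/3 = (1/3)*(-9381) = -3127)
d(2*16 - 5)/x = (10*(2*16 - 5))/(-3127) = (10*(32 - 5))*(-1/3127) = (10*27)*(-1/3127) = 270*(-1/3127) = -270/3127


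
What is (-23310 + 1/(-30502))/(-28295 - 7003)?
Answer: 711001621/1076659596 ≈ 0.66038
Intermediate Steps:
(-23310 + 1/(-30502))/(-28295 - 7003) = (-23310 - 1/30502)/(-35298) = -711001621/30502*(-1/35298) = 711001621/1076659596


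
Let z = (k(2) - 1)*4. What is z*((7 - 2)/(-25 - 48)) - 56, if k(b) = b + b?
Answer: -4148/73 ≈ -56.822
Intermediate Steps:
k(b) = 2*b
z = 12 (z = (2*2 - 1)*4 = (4 - 1)*4 = 3*4 = 12)
z*((7 - 2)/(-25 - 48)) - 56 = 12*((7 - 2)/(-25 - 48)) - 56 = 12*(5/(-73)) - 56 = 12*(5*(-1/73)) - 56 = 12*(-5/73) - 56 = -60/73 - 56 = -4148/73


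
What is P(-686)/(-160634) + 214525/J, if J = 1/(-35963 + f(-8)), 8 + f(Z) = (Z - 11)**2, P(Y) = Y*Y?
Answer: -613560457809548/80317 ≈ -7.6392e+9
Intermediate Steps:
P(Y) = Y**2
f(Z) = -8 + (-11 + Z)**2 (f(Z) = -8 + (Z - 11)**2 = -8 + (-11 + Z)**2)
J = -1/35610 (J = 1/(-35963 + (-8 + (-11 - 8)**2)) = 1/(-35963 + (-8 + (-19)**2)) = 1/(-35963 + (-8 + 361)) = 1/(-35963 + 353) = 1/(-35610) = -1/35610 ≈ -2.8082e-5)
P(-686)/(-160634) + 214525/J = (-686)**2/(-160634) + 214525/(-1/35610) = 470596*(-1/160634) + 214525*(-35610) = -235298/80317 - 7639235250 = -613560457809548/80317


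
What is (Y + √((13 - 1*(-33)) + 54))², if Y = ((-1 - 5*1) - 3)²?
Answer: 8281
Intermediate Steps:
Y = 81 (Y = ((-1 - 5) - 3)² = (-6 - 3)² = (-9)² = 81)
(Y + √((13 - 1*(-33)) + 54))² = (81 + √((13 - 1*(-33)) + 54))² = (81 + √((13 + 33) + 54))² = (81 + √(46 + 54))² = (81 + √100)² = (81 + 10)² = 91² = 8281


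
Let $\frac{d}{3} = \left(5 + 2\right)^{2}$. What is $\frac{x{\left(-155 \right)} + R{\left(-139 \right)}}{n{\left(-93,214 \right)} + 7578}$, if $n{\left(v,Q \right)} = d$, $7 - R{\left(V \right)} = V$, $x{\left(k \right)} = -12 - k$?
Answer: $\frac{289}{7725} \approx 0.037411$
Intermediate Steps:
$R{\left(V \right)} = 7 - V$
$d = 147$ ($d = 3 \left(5 + 2\right)^{2} = 3 \cdot 7^{2} = 3 \cdot 49 = 147$)
$n{\left(v,Q \right)} = 147$
$\frac{x{\left(-155 \right)} + R{\left(-139 \right)}}{n{\left(-93,214 \right)} + 7578} = \frac{\left(-12 - -155\right) + \left(7 - -139\right)}{147 + 7578} = \frac{\left(-12 + 155\right) + \left(7 + 139\right)}{7725} = \left(143 + 146\right) \frac{1}{7725} = 289 \cdot \frac{1}{7725} = \frac{289}{7725}$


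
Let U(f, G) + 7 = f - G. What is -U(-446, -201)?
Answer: 252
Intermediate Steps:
U(f, G) = -7 + f - G (U(f, G) = -7 + (f - G) = -7 + f - G)
-U(-446, -201) = -(-7 - 446 - 1*(-201)) = -(-7 - 446 + 201) = -1*(-252) = 252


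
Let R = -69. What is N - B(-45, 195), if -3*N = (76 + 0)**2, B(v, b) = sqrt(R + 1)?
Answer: -5776/3 - 2*I*sqrt(17) ≈ -1925.3 - 8.2462*I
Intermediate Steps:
B(v, b) = 2*I*sqrt(17) (B(v, b) = sqrt(-69 + 1) = sqrt(-68) = 2*I*sqrt(17))
N = -5776/3 (N = -(76 + 0)**2/3 = -1/3*76**2 = -1/3*5776 = -5776/3 ≈ -1925.3)
N - B(-45, 195) = -5776/3 - 2*I*sqrt(17)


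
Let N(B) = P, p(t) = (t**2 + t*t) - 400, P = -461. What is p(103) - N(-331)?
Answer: 21279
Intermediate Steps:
p(t) = -400 + 2*t**2 (p(t) = (t**2 + t**2) - 400 = 2*t**2 - 400 = -400 + 2*t**2)
N(B) = -461
p(103) - N(-331) = (-400 + 2*103**2) - 1*(-461) = (-400 + 2*10609) + 461 = (-400 + 21218) + 461 = 20818 + 461 = 21279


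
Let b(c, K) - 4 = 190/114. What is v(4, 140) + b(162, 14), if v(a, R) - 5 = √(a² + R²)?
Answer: 32/3 + 4*√1226 ≈ 150.72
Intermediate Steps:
b(c, K) = 17/3 (b(c, K) = 4 + 190/114 = 4 + 190*(1/114) = 4 + 5/3 = 17/3)
v(a, R) = 5 + √(R² + a²) (v(a, R) = 5 + √(a² + R²) = 5 + √(R² + a²))
v(4, 140) + b(162, 14) = (5 + √(140² + 4²)) + 17/3 = (5 + √(19600 + 16)) + 17/3 = (5 + √19616) + 17/3 = (5 + 4*√1226) + 17/3 = 32/3 + 4*√1226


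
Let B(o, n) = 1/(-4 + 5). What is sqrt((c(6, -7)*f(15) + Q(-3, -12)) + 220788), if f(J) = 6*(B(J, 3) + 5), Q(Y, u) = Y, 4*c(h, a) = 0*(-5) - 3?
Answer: sqrt(220758) ≈ 469.85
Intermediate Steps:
c(h, a) = -3/4 (c(h, a) = (0*(-5) - 3)/4 = (0 - 3)/4 = (1/4)*(-3) = -3/4)
B(o, n) = 1 (B(o, n) = 1/1 = 1)
f(J) = 36 (f(J) = 6*(1 + 5) = 6*6 = 36)
sqrt((c(6, -7)*f(15) + Q(-3, -12)) + 220788) = sqrt((-3/4*36 - 3) + 220788) = sqrt((-27 - 3) + 220788) = sqrt(-30 + 220788) = sqrt(220758)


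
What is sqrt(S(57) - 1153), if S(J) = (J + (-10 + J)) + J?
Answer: 4*I*sqrt(62) ≈ 31.496*I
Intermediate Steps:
S(J) = -10 + 3*J (S(J) = (-10 + 2*J) + J = -10 + 3*J)
sqrt(S(57) - 1153) = sqrt((-10 + 3*57) - 1153) = sqrt((-10 + 171) - 1153) = sqrt(161 - 1153) = sqrt(-992) = 4*I*sqrt(62)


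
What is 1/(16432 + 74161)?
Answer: 1/90593 ≈ 1.1038e-5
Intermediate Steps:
1/(16432 + 74161) = 1/90593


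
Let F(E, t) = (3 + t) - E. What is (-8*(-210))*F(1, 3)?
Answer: 8400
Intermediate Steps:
F(E, t) = 3 + t - E
(-8*(-210))*F(1, 3) = (-8*(-210))*(3 + 3 - 1*1) = 1680*(3 + 3 - 1) = 1680*5 = 8400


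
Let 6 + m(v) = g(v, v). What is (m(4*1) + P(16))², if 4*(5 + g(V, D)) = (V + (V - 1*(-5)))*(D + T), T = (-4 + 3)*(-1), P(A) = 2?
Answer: 841/16 ≈ 52.563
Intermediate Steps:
T = 1 (T = -1*(-1) = 1)
g(V, D) = -5 + (1 + D)*(5 + 2*V)/4 (g(V, D) = -5 + ((V + (V - 1*(-5)))*(D + 1))/4 = -5 + ((V + (V + 5))*(1 + D))/4 = -5 + ((V + (5 + V))*(1 + D))/4 = -5 + ((5 + 2*V)*(1 + D))/4 = -5 + ((1 + D)*(5 + 2*V))/4 = -5 + (1 + D)*(5 + 2*V)/4)
m(v) = -39/4 + v²/2 + 7*v/4 (m(v) = -6 + (-15/4 + v/2 + 5*v/4 + v*v/2) = -6 + (-15/4 + v/2 + 5*v/4 + v²/2) = -6 + (-15/4 + v²/2 + 7*v/4) = -39/4 + v²/2 + 7*v/4)
(m(4*1) + P(16))² = ((-39/4 + (4*1)²/2 + 7*(4*1)/4) + 2)² = ((-39/4 + (½)*4² + (7/4)*4) + 2)² = ((-39/4 + (½)*16 + 7) + 2)² = ((-39/4 + 8 + 7) + 2)² = (21/4 + 2)² = (29/4)² = 841/16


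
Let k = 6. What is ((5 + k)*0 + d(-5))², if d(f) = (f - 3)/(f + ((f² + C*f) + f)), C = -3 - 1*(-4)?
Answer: 16/25 ≈ 0.64000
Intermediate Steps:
C = 1 (C = -3 + 4 = 1)
d(f) = (-3 + f)/(f² + 3*f) (d(f) = (f - 3)/(f + ((f² + 1*f) + f)) = (-3 + f)/(f + ((f² + f) + f)) = (-3 + f)/(f + ((f + f²) + f)) = (-3 + f)/(f + (f² + 2*f)) = (-3 + f)/(f² + 3*f))
((5 + k)*0 + d(-5))² = ((5 + 6)*0 + (-3 - 5)/((-5)*(3 - 5)))² = (11*0 - ⅕*(-8)/(-2))² = (0 - ⅕*(-½)*(-8))² = (0 - ⅘)² = (-⅘)² = 16/25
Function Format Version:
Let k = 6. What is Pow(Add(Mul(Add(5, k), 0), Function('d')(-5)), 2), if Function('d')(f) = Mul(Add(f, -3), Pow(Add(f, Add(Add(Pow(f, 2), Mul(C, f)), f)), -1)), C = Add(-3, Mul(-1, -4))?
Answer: Rational(16, 25) ≈ 0.64000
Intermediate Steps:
C = 1 (C = Add(-3, 4) = 1)
Function('d')(f) = Mul(Pow(Add(Pow(f, 2), Mul(3, f)), -1), Add(-3, f)) (Function('d')(f) = Mul(Add(f, -3), Pow(Add(f, Add(Add(Pow(f, 2), Mul(1, f)), f)), -1)) = Mul(Add(-3, f), Pow(Add(f, Add(Add(Pow(f, 2), f), f)), -1)) = Mul(Add(-3, f), Pow(Add(f, Add(Add(f, Pow(f, 2)), f)), -1)) = Mul(Add(-3, f), Pow(Add(f, Add(Pow(f, 2), Mul(2, f))), -1)) = Mul(Add(-3, f), Pow(Add(Pow(f, 2), Mul(3, f)), -1)) = Mul(Pow(Add(Pow(f, 2), Mul(3, f)), -1), Add(-3, f)))
Pow(Add(Mul(Add(5, k), 0), Function('d')(-5)), 2) = Pow(Add(Mul(Add(5, 6), 0), Mul(Pow(-5, -1), Pow(Add(3, -5), -1), Add(-3, -5))), 2) = Pow(Add(Mul(11, 0), Mul(Rational(-1, 5), Pow(-2, -1), -8)), 2) = Pow(Add(0, Mul(Rational(-1, 5), Rational(-1, 2), -8)), 2) = Pow(Add(0, Rational(-4, 5)), 2) = Pow(Rational(-4, 5), 2) = Rational(16, 25)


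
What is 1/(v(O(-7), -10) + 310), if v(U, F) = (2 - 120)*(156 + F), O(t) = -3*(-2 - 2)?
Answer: -1/16918 ≈ -5.9109e-5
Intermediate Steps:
O(t) = 12 (O(t) = -3*(-4) = 12)
v(U, F) = -18408 - 118*F (v(U, F) = -118*(156 + F) = -18408 - 118*F)
1/(v(O(-7), -10) + 310) = 1/((-18408 - 118*(-10)) + 310) = 1/((-18408 + 1180) + 310) = 1/(-17228 + 310) = 1/(-16918) = -1/16918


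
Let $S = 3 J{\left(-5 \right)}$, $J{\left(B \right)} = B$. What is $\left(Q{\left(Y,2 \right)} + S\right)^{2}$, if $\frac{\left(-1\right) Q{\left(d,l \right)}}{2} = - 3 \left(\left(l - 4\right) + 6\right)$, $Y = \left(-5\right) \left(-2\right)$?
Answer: $81$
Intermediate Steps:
$Y = 10$
$Q{\left(d,l \right)} = 12 + 6 l$ ($Q{\left(d,l \right)} = - 2 \left(- 3 \left(\left(l - 4\right) + 6\right)\right) = - 2 \left(- 3 \left(\left(-4 + l\right) + 6\right)\right) = - 2 \left(- 3 \left(2 + l\right)\right) = - 2 \left(-6 - 3 l\right) = 12 + 6 l$)
$S = -15$ ($S = 3 \left(-5\right) = -15$)
$\left(Q{\left(Y,2 \right)} + S\right)^{2} = \left(\left(12 + 6 \cdot 2\right) - 15\right)^{2} = \left(\left(12 + 12\right) - 15\right)^{2} = \left(24 - 15\right)^{2} = 9^{2} = 81$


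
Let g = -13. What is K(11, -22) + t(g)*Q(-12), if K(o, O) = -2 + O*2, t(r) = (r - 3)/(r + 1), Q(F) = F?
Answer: -62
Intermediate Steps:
t(r) = (-3 + r)/(1 + r)
K(o, O) = -2 + 2*O
K(11, -22) + t(g)*Q(-12) = (-2 + 2*(-22)) + ((-3 - 13)/(1 - 13))*(-12) = (-2 - 44) + (-16/(-12))*(-12) = -46 - 1/12*(-16)*(-12) = -46 + (4/3)*(-12) = -46 - 16 = -62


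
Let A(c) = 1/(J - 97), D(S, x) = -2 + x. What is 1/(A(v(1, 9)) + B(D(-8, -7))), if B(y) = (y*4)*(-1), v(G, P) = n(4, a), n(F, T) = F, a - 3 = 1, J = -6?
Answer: 103/3707 ≈ 0.027785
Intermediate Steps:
a = 4 (a = 3 + 1 = 4)
v(G, P) = 4
B(y) = -4*y (B(y) = (4*y)*(-1) = -4*y)
A(c) = -1/103 (A(c) = 1/(-6 - 97) = 1/(-103) = -1/103)
1/(A(v(1, 9)) + B(D(-8, -7))) = 1/(-1/103 - 4*(-2 - 7)) = 1/(-1/103 - 4*(-9)) = 1/(-1/103 + 36) = 1/(3707/103) = 103/3707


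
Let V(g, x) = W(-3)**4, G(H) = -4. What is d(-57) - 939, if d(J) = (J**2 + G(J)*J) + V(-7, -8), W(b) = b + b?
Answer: 3834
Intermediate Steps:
W(b) = 2*b
V(g, x) = 1296 (V(g, x) = (2*(-3))**4 = (-6)**4 = 1296)
d(J) = 1296 + J**2 - 4*J (d(J) = (J**2 - 4*J) + 1296 = 1296 + J**2 - 4*J)
d(-57) - 939 = (1296 + (-57)**2 - 4*(-57)) - 939 = (1296 + 3249 + 228) - 939 = 4773 - 939 = 3834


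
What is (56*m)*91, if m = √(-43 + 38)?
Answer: 5096*I*√5 ≈ 11395.0*I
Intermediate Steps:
m = I*√5 (m = √(-5) = I*√5 ≈ 2.2361*I)
(56*m)*91 = (56*(I*√5))*91 = (56*I*√5)*91 = 5096*I*√5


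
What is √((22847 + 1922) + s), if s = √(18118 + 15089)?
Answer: √(24769 + √33207) ≈ 157.96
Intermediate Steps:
s = √33207 ≈ 182.23
√((22847 + 1922) + s) = √((22847 + 1922) + √33207) = √(24769 + √33207)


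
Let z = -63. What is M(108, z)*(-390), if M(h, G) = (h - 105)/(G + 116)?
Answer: -1170/53 ≈ -22.075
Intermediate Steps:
M(h, G) = (-105 + h)/(116 + G)
M(108, z)*(-390) = ((-105 + 108)/(116 - 63))*(-390) = (3/53)*(-390) = -1170/53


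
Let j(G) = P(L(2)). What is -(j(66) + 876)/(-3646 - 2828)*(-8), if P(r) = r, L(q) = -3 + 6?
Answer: -1172/1079 ≈ -1.0862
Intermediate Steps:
L(q) = 3
j(G) = 3
-(j(66) + 876)/(-3646 - 2828)*(-8) = -(3 + 876)/(-3646 - 2828)*(-8) = -879/(-6474)*(-8) = -879*(-1/6474)*(-8) = -(-293)*(-8)/2158 = -1*1172/1079 = -1172/1079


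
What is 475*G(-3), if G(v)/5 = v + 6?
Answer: 7125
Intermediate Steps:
G(v) = 30 + 5*v (G(v) = 5*(v + 6) = 5*(6 + v) = 30 + 5*v)
475*G(-3) = 475*(30 + 5*(-3)) = 475*(30 - 15) = 475*15 = 7125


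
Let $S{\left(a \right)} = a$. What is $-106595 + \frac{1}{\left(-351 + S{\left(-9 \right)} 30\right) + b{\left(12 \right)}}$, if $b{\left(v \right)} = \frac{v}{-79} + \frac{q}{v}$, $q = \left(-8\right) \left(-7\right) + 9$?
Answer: $- \frac{62221314563}{583717} \approx -1.066 \cdot 10^{5}$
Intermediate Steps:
$q = 65$ ($q = 56 + 9 = 65$)
$b{\left(v \right)} = \frac{65}{v} - \frac{v}{79}$ ($b{\left(v \right)} = \frac{v}{-79} + \frac{65}{v} = v \left(- \frac{1}{79}\right) + \frac{65}{v} = - \frac{v}{79} + \frac{65}{v} = \frac{65}{v} - \frac{v}{79}$)
$-106595 + \frac{1}{\left(-351 + S{\left(-9 \right)} 30\right) + b{\left(12 \right)}} = -106595 + \frac{1}{\left(-351 - 270\right) + \left(\frac{65}{12} - \frac{12}{79}\right)} = -106595 + \frac{1}{\left(-351 - 270\right) + \left(65 \cdot \frac{1}{12} - \frac{12}{79}\right)} = -106595 + \frac{1}{-621 + \left(\frac{65}{12} - \frac{12}{79}\right)} = -106595 + \frac{1}{-621 + \frac{4991}{948}} = -106595 + \frac{1}{- \frac{583717}{948}} = -106595 - \frac{948}{583717} = - \frac{62221314563}{583717}$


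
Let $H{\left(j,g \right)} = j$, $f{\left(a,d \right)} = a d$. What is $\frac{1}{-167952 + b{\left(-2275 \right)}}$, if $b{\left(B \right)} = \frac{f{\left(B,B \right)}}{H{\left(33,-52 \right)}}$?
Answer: $- \frac{33}{366791} \approx -8.9969 \cdot 10^{-5}$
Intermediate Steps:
$b{\left(B \right)} = \frac{B^{2}}{33}$ ($b{\left(B \right)} = \frac{B B}{33} = B^{2} \cdot \frac{1}{33} = \frac{B^{2}}{33}$)
$\frac{1}{-167952 + b{\left(-2275 \right)}} = \frac{1}{-167952 + \frac{\left(-2275\right)^{2}}{33}} = \frac{1}{-167952 + \frac{1}{33} \cdot 5175625} = \frac{1}{-167952 + \frac{5175625}{33}} = \frac{1}{- \frac{366791}{33}} = - \frac{33}{366791}$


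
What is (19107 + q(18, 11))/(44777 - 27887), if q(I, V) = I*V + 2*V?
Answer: 19327/16890 ≈ 1.1443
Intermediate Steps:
q(I, V) = 2*V + I*V
(19107 + q(18, 11))/(44777 - 27887) = (19107 + 11*(2 + 18))/(44777 - 27887) = (19107 + 11*20)/16890 = (19107 + 220)*(1/16890) = 19327*(1/16890) = 19327/16890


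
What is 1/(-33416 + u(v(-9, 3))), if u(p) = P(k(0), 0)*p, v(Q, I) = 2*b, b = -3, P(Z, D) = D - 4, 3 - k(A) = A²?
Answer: -1/33392 ≈ -2.9947e-5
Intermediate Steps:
k(A) = 3 - A²
P(Z, D) = -4 + D
v(Q, I) = -6 (v(Q, I) = 2*(-3) = -6)
u(p) = -4*p (u(p) = (-4 + 0)*p = -4*p)
1/(-33416 + u(v(-9, 3))) = 1/(-33416 - 4*(-6)) = 1/(-33416 + 24) = 1/(-33392) = -1/33392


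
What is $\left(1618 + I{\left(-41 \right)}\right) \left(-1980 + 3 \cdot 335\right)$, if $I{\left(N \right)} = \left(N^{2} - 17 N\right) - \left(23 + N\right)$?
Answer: $-3913650$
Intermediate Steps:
$I{\left(N \right)} = -23 + N^{2} - 18 N$
$\left(1618 + I{\left(-41 \right)}\right) \left(-1980 + 3 \cdot 335\right) = \left(1618 - \left(-715 - 1681\right)\right) \left(-1980 + 3 \cdot 335\right) = \left(1618 + \left(-23 + 1681 + 738\right)\right) \left(-1980 + 1005\right) = \left(1618 + 2396\right) \left(-975\right) = 4014 \left(-975\right) = -3913650$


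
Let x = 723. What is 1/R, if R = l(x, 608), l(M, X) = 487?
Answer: 1/487 ≈ 0.0020534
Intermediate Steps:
R = 487
1/R = 1/487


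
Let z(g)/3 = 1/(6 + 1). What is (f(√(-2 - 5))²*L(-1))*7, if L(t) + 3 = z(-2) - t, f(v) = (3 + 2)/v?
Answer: 275/7 ≈ 39.286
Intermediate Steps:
z(g) = 3/7 (z(g) = 3/(6 + 1) = 3/7)
f(v) = 5/v
L(t) = -18/7 - t (L(t) = -3 + (3/7 - t) = -18/7 - t)
(f(√(-2 - 5))²*L(-1))*7 = ((5/(√(-2 - 5)))²*(-18/7 - 1*(-1)))*7 = ((5/(√(-7)))²*(-18/7 + 1))*7 = ((5/((I*√7)))²*(-11/7))*7 = ((5*(-I*√7/7))²*(-11/7))*7 = ((-5*I*√7/7)²*(-11/7))*7 = -25/7*(-11/7)*7 = (275/49)*7 = 275/7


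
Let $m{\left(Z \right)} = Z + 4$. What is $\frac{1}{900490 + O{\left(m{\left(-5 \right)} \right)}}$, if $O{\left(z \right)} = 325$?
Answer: $\frac{1}{900815} \approx 1.1101 \cdot 10^{-6}$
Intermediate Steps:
$m{\left(Z \right)} = 4 + Z$
$\frac{1}{900490 + O{\left(m{\left(-5 \right)} \right)}} = \frac{1}{900490 + 325} = \frac{1}{900815}$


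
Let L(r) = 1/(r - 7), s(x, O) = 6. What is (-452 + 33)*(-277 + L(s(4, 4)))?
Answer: 116482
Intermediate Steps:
L(r) = 1/(-7 + r)
(-452 + 33)*(-277 + L(s(4, 4))) = (-452 + 33)*(-277 + 1/(-7 + 6)) = -419*(-277 + 1/(-1)) = -419*(-277 - 1) = -419*(-278) = 116482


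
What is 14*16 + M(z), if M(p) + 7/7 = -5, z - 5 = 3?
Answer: 218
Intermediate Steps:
z = 8 (z = 5 + 3 = 8)
M(p) = -6 (M(p) = -1 - 5 = -6)
14*16 + M(z) = 14*16 - 6 = 224 - 6 = 218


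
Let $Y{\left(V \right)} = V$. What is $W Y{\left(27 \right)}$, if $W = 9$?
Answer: $243$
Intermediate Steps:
$W Y{\left(27 \right)} = 9 \cdot 27 = 243$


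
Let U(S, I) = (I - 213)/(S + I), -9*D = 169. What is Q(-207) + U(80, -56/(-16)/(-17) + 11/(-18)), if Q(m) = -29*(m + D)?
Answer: 713618294/109035 ≈ 6544.9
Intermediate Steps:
D = -169/9 (D = -1/9*169 = -169/9 ≈ -18.778)
Q(m) = 4901/9 - 29*m (Q(m) = -29*(m - 169/9) = -29*(-169/9 + m) = 4901/9 - 29*m)
U(S, I) = (-213 + I)/(I + S)
Q(-207) + U(80, -56/(-16)/(-17) + 11/(-18)) = (4901/9 - 29*(-207)) + (-213 + (-56/(-16)/(-17) + 11/(-18)))/((-56/(-16)/(-17) + 11/(-18)) + 80) = (4901/9 + 6003) + (-213 + (-56*(-1/16)*(-1/17) + 11*(-1/18)))/((-56*(-1/16)*(-1/17) + 11*(-1/18)) + 80) = 58928/9 + (-213 + ((7/2)*(-1/17) - 11/18))/(((7/2)*(-1/17) - 11/18) + 80) = 58928/9 + (-213 + (-7/34 - 11/18))/((-7/34 - 11/18) + 80) = 58928/9 + (-213 - 125/153)/(-125/153 + 80) = 58928/9 - 32714/153/(12115/153) = 58928/9 + (153/12115)*(-32714/153) = 58928/9 - 32714/12115 = 713618294/109035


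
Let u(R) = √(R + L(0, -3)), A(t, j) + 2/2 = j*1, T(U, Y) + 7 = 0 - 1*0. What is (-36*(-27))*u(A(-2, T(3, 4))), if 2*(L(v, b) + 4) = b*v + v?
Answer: 1944*I*√3 ≈ 3367.1*I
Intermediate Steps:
L(v, b) = -4 + v/2 + b*v/2 (L(v, b) = -4 + (b*v + v)/2 = -4 + (v + b*v)/2 = -4 + (v/2 + b*v/2) = -4 + v/2 + b*v/2)
T(U, Y) = -7 (T(U, Y) = -7 + (0 - 1*0) = -7 + (0 + 0) = -7 + 0 = -7)
A(t, j) = -1 + j (A(t, j) = -1 + j*1 = -1 + j)
u(R) = √(-4 + R) (u(R) = √(R + (-4 + (½)*0 + (½)*(-3)*0)) = √(R + (-4 + 0 + 0)) = √(R - 4) = √(-4 + R))
(-36*(-27))*u(A(-2, T(3, 4))) = (-36*(-27))*√(-4 + (-1 - 7)) = 972*√(-4 - 8) = 972*√(-12) = 972*(2*I*√3) = 1944*I*√3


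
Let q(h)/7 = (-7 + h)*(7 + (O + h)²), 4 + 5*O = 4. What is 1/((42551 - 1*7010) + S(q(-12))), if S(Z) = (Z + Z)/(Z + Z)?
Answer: 1/35542 ≈ 2.8136e-5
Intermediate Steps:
O = 0 (O = -⅘ + (⅕)*4 = -⅘ + ⅘ = 0)
q(h) = 7*(-7 + h)*(7 + h²) (q(h) = 7*((-7 + h)*(7 + (0 + h)²)) = 7*((-7 + h)*(7 + h²)) = 7*(-7 + h)*(7 + h²))
S(Z) = 1 (S(Z) = (2*Z)/((2*Z)) = (2*Z)*(1/(2*Z)) = 1)
1/((42551 - 1*7010) + S(q(-12))) = 1/((42551 - 1*7010) + 1) = 1/((42551 - 7010) + 1) = 1/(35541 + 1) = 1/35542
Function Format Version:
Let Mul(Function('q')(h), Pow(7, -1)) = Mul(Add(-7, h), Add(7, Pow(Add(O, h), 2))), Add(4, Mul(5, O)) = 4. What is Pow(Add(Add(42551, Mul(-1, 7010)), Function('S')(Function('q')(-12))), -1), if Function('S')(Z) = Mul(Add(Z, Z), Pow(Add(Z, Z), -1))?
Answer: Rational(1, 35542) ≈ 2.8136e-5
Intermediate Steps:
O = 0 (O = Add(Rational(-4, 5), Mul(Rational(1, 5), 4)) = Add(Rational(-4, 5), Rational(4, 5)) = 0)
Function('q')(h) = Mul(7, Add(-7, h), Add(7, Pow(h, 2))) (Function('q')(h) = Mul(7, Mul(Add(-7, h), Add(7, Pow(Add(0, h), 2)))) = Mul(7, Mul(Add(-7, h), Add(7, Pow(h, 2)))) = Mul(7, Add(-7, h), Add(7, Pow(h, 2))))
Function('S')(Z) = 1 (Function('S')(Z) = Mul(Mul(2, Z), Pow(Mul(2, Z), -1)) = Mul(Mul(2, Z), Mul(Rational(1, 2), Pow(Z, -1))) = 1)
Pow(Add(Add(42551, Mul(-1, 7010)), Function('S')(Function('q')(-12))), -1) = Pow(Add(Add(42551, Mul(-1, 7010)), 1), -1) = Pow(Add(Add(42551, -7010), 1), -1) = Pow(Add(35541, 1), -1) = Pow(35542, -1) = Rational(1, 35542)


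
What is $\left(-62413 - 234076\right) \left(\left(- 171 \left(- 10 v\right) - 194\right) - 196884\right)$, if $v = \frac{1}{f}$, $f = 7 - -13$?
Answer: $\frac{116812218665}{2} \approx 5.8406 \cdot 10^{10}$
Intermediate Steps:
$f = 20$ ($f = 7 + 13 = 20$)
$v = \frac{1}{20} \approx 0.05$
$\left(-62413 - 234076\right) \left(\left(- 171 \left(- 10 v\right) - 194\right) - 196884\right) = \left(-62413 - 234076\right) \left(\left(- 171 \left(\left(-10\right) \frac{1}{20}\right) - 194\right) - 196884\right) = - 296489 \left(\left(\left(-171\right) \left(- \frac{1}{2}\right) - 194\right) - 196884\right) = - 296489 \left(\left(\frac{171}{2} - 194\right) - 196884\right) = - 296489 \left(- \frac{217}{2} - 196884\right) = \left(-296489\right) \left(- \frac{393985}{2}\right) = \frac{116812218665}{2}$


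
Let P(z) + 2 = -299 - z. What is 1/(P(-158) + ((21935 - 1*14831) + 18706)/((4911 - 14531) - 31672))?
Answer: -20646/2965283 ≈ -0.0069626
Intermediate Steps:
P(z) = -301 - z (P(z) = -2 + (-299 - z) = -301 - z)
1/(P(-158) + ((21935 - 1*14831) + 18706)/((4911 - 14531) - 31672)) = 1/((-301 - 1*(-158)) + ((21935 - 1*14831) + 18706)/((4911 - 14531) - 31672)) = 1/((-301 + 158) + ((21935 - 14831) + 18706)/(-9620 - 31672)) = 1/(-143 + (7104 + 18706)/(-41292)) = 1/(-143 + 25810*(-1/41292)) = 1/(-143 - 12905/20646) = 1/(-2965283/20646) = -20646/2965283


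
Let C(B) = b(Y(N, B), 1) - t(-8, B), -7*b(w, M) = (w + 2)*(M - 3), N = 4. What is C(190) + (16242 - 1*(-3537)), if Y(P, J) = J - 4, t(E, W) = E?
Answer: 138885/7 ≈ 19841.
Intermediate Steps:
Y(P, J) = -4 + J
b(w, M) = -(-3 + M)*(2 + w)/7 (b(w, M) = -(w + 2)*(M - 3)/7 = -(2 + w)*(-3 + M)/7 = -(-3 + M)*(2 + w)/7)
C(B) = 52/7 + 2*B/7 (C(B) = (6/7 - 2/7*1 + 3*(-4 + B)/7 - ⅐*1*(-4 + B)) - 1*(-8) = (6/7 - 2/7 + (-12/7 + 3*B/7) + (4/7 - B/7)) + 8 = (-4/7 + 2*B/7) + 8 = 52/7 + 2*B/7)
C(190) + (16242 - 1*(-3537)) = (52/7 + (2/7)*190) + (16242 - 1*(-3537)) = (52/7 + 380/7) + (16242 + 3537) = 432/7 + 19779 = 138885/7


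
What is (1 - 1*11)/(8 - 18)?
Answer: 1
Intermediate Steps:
(1 - 1*11)/(8 - 18) = (1 - 11)/(-10) = -10*(-⅒) = 1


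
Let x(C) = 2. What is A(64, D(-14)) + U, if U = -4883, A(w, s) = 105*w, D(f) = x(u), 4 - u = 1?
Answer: 1837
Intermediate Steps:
u = 3 (u = 4 - 1*1 = 4 - 1 = 3)
D(f) = 2
A(64, D(-14)) + U = 105*64 - 4883 = 6720 - 4883 = 1837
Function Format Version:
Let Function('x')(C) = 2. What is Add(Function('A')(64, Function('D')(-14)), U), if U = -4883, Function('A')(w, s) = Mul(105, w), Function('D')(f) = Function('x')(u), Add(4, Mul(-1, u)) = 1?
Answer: 1837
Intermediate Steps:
u = 3 (u = Add(4, Mul(-1, 1)) = Add(4, -1) = 3)
Function('D')(f) = 2
Add(Function('A')(64, Function('D')(-14)), U) = Add(Mul(105, 64), -4883) = Add(6720, -4883) = 1837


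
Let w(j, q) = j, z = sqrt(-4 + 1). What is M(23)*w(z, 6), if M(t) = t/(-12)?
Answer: -23*I*sqrt(3)/12 ≈ -3.3198*I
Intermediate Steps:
z = I*sqrt(3) (z = sqrt(-3) = I*sqrt(3) ≈ 1.732*I)
M(t) = -t/12 (M(t) = t*(-1/12) = -t/12)
M(23)*w(z, 6) = (-1/12*23)*(I*sqrt(3)) = -23*I*sqrt(3)/12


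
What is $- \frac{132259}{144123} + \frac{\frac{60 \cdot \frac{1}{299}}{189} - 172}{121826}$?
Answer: $- \frac{7237612210735}{7874730976203} \approx -0.91909$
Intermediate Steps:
$- \frac{132259}{144123} + \frac{\frac{60 \cdot \frac{1}{299}}{189} - 172}{121826} = \left(-132259\right) \frac{1}{144123} + \left(60 \cdot \frac{1}{299} \cdot \frac{1}{189} - 172\right) \frac{1}{121826} = - \frac{132259}{144123} + \left(\frac{60}{299} \cdot \frac{1}{189} - 172\right) \frac{1}{121826} = - \frac{132259}{144123} + \left(\frac{20}{18837} - 172\right) \frac{1}{121826} = - \frac{132259}{144123} - \frac{1619972}{1147418181} = - \frac{7237612210735}{7874730976203}$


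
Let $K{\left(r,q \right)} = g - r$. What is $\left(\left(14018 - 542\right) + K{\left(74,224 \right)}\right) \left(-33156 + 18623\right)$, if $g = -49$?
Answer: $-194059149$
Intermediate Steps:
$K{\left(r,q \right)} = -49 - r$
$\left(\left(14018 - 542\right) + K{\left(74,224 \right)}\right) \left(-33156 + 18623\right) = \left(\left(14018 - 542\right) - 123\right) \left(-33156 + 18623\right) = \left(13476 - 123\right) \left(-14533\right) = 13353 \left(-14533\right) = -194059149$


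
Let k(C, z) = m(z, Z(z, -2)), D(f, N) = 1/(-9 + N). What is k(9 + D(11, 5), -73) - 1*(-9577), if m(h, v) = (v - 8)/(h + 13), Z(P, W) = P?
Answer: 191567/20 ≈ 9578.3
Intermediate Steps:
m(h, v) = (-8 + v)/(13 + h)
k(C, z) = (-8 + z)/(13 + z)
k(9 + D(11, 5), -73) - 1*(-9577) = (-8 - 73)/(13 - 73) - 1*(-9577) = -81/(-60) + 9577 = -1/60*(-81) + 9577 = 27/20 + 9577 = 191567/20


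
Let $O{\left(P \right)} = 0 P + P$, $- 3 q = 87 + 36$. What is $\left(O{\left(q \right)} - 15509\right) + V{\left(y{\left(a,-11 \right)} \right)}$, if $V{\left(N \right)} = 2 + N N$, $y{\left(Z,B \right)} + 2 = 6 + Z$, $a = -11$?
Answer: $-15499$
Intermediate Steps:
$y{\left(Z,B \right)} = 4 + Z$ ($y{\left(Z,B \right)} = -2 + \left(6 + Z\right) = 4 + Z$)
$q = -41$ ($q = - \frac{87 + 36}{3} = \left(- \frac{1}{3}\right) 123 = -41$)
$V{\left(N \right)} = 2 + N^{2}$
$O{\left(P \right)} = P$ ($O{\left(P \right)} = 0 + P = P$)
$\left(O{\left(q \right)} - 15509\right) + V{\left(y{\left(a,-11 \right)} \right)} = \left(-41 - 15509\right) + \left(2 + \left(4 - 11\right)^{2}\right) = -15550 + \left(2 + \left(-7\right)^{2}\right) = -15550 + \left(2 + 49\right) = -15550 + 51 = -15499$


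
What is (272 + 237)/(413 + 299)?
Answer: 509/712 ≈ 0.71489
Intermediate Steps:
(272 + 237)/(413 + 299) = 509/712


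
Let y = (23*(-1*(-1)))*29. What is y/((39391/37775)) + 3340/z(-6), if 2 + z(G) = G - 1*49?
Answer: 1304601785/2245287 ≈ 581.04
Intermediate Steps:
z(G) = -51 + G (z(G) = -2 + (G - 1*49) = -2 + (G - 49) = -2 + (-49 + G) = -51 + G)
y = 667 (y = (23*1)*29 = 23*29 = 667)
y/((39391/37775)) + 3340/z(-6) = 667/((39391/37775)) + 3340/(-51 - 6) = 667/((39391*(1/37775))) + 3340/(-57) = 667/(39391/37775) + 3340*(-1/57) = 667*(37775/39391) - 3340/57 = 25195925/39391 - 3340/57 = 1304601785/2245287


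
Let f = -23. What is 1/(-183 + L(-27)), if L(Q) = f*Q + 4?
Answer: 1/442 ≈ 0.0022624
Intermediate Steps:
L(Q) = 4 - 23*Q (L(Q) = -23*Q + 4 = 4 - 23*Q)
1/(-183 + L(-27)) = 1/(-183 + (4 - 23*(-27))) = 1/(-183 + (4 + 621)) = 1/(-183 + 625) = 1/442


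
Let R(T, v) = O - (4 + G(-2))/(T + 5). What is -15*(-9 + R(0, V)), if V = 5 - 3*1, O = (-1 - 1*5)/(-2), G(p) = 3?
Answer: 111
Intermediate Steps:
O = 3 (O = (-1 - 5)*(-1/2) = -6*(-1/2) = 3)
V = 2 (V = 5 - 3 = 2)
R(T, v) = 3 - 7/(5 + T) (R(T, v) = 3 - (4 + 3)/(T + 5) = 3 - 7/(5 + T))
-15*(-9 + R(0, V)) = -15*(-9 + (8 + 3*0)/(5 + 0)) = -15*(-9 + (8 + 0)/5) = -15*(-9 + (1/5)*8) = -15*(-9 + 8/5) = -15*(-37/5) = 111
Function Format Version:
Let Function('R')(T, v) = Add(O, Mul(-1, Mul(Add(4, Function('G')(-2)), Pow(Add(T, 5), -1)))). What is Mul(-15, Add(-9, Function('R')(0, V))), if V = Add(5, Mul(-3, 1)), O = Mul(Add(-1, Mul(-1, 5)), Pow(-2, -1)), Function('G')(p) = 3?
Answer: 111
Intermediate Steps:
O = 3 (O = Mul(Add(-1, -5), Rational(-1, 2)) = Mul(-6, Rational(-1, 2)) = 3)
V = 2 (V = Add(5, -3) = 2)
Function('R')(T, v) = Add(3, Mul(-7, Pow(Add(5, T), -1))) (Function('R')(T, v) = Add(3, Mul(-1, Mul(Add(4, 3), Pow(Add(T, 5), -1)))) = Add(3, Mul(-1, Mul(7, Pow(Add(5, T), -1)))) = Add(3, Mul(-7, Pow(Add(5, T), -1))))
Mul(-15, Add(-9, Function('R')(0, V))) = Mul(-15, Add(-9, Mul(Pow(Add(5, 0), -1), Add(8, Mul(3, 0))))) = Mul(-15, Add(-9, Mul(Pow(5, -1), Add(8, 0)))) = Mul(-15, Add(-9, Mul(Rational(1, 5), 8))) = Mul(-15, Add(-9, Rational(8, 5))) = Mul(-15, Rational(-37, 5)) = 111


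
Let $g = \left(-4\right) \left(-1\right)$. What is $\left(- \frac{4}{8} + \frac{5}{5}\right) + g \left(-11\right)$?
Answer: $- \frac{87}{2} \approx -43.5$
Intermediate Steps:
$g = 4$
$\left(- \frac{4}{8} + \frac{5}{5}\right) + g \left(-11\right) = \left(- \frac{4}{8} + \frac{5}{5}\right) + 4 \left(-11\right) = \left(\left(-4\right) \frac{1}{8} + 5 \cdot \frac{1}{5}\right) - 44 = \left(- \frac{1}{2} + 1\right) - 44 = \frac{1}{2} - 44 = - \frac{87}{2}$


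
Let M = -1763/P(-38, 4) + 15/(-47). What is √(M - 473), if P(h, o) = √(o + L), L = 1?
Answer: √(-26139050 - 19472335*√5)/235 ≈ 35.521*I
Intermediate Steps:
P(h, o) = √(1 + o) (P(h, o) = √(o + 1) = √(1 + o))
M = -15/47 - 1763*√5/5 (M = -1763/√(1 + 4) + 15/(-47) = -1763*√5/5 + 15*(-1/47) = -1763*√5/5 - 15/47 = -15/47 - 1763*√5/5 ≈ -788.76)
√(M - 473) = √((-15/47 - 1763*√5/5) - 473) = √(-22246/47 - 1763*√5/5)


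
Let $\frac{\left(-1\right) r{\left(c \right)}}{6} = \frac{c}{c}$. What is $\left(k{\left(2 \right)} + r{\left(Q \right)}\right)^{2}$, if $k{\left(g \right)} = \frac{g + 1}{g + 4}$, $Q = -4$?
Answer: $\frac{121}{4} \approx 30.25$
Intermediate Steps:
$r{\left(c \right)} = -6$ ($r{\left(c \right)} = - 6 \frac{c}{c} = \left(-6\right) 1 = -6$)
$k{\left(g \right)} = \frac{1 + g}{4 + g}$
$\left(k{\left(2 \right)} + r{\left(Q \right)}\right)^{2} = \left(\frac{1 + 2}{4 + 2} - 6\right)^{2} = \left(\frac{1}{6} \cdot 3 - 6\right)^{2} = \left(\frac{1}{2} - 6\right)^{2} = \left(- \frac{11}{2}\right)^{2} = \frac{121}{4}$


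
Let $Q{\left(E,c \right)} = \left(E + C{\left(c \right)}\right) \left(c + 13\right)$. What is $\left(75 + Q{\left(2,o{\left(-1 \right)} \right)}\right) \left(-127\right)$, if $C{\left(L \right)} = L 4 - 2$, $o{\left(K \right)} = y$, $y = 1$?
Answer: $-16637$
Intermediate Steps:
$o{\left(K \right)} = 1$
$C{\left(L \right)} = -2 + 4 L$ ($C{\left(L \right)} = 4 L - 2 = -2 + 4 L$)
$Q{\left(E,c \right)} = \left(13 + c\right) \left(-2 + E + 4 c\right)$ ($Q{\left(E,c \right)} = \left(E + \left(-2 + 4 c\right)\right) \left(c + 13\right) = \left(-2 + E + 4 c\right) \left(13 + c\right) = \left(13 + c\right) \left(-2 + E + 4 c\right)$)
$\left(75 + Q{\left(2,o{\left(-1 \right)} \right)}\right) \left(-127\right) = \left(75 + \left(-26 + 4 \cdot 1^{2} + 13 \cdot 2 + 50 \cdot 1 + 2 \cdot 1\right)\right) \left(-127\right) = \left(75 + \left(-26 + 4 \cdot 1 + 26 + 50 + 2\right)\right) \left(-127\right) = \left(75 + \left(-26 + 4 + 26 + 50 + 2\right)\right) \left(-127\right) = \left(75 + 56\right) \left(-127\right) = 131 \left(-127\right) = -16637$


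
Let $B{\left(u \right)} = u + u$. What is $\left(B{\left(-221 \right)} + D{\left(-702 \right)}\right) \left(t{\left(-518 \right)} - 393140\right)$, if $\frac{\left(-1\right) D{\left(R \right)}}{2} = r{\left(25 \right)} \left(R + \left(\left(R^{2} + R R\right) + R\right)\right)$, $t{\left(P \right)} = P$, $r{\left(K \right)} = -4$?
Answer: $-3099344229020$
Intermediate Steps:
$B{\left(u \right)} = 2 u$
$D{\left(R \right)} = 16 R + 16 R^{2}$ ($D{\left(R \right)} = - 2 \left(- 4 \left(R + \left(\left(R^{2} + R R\right) + R\right)\right)\right) = - 2 \left(- 4 \left(R + \left(\left(R^{2} + R^{2}\right) + R\right)\right)\right) = - 2 \left(- 4 \left(R + \left(2 R^{2} + R\right)\right)\right) = - 2 \left(- 4 \left(R + \left(R + 2 R^{2}\right)\right)\right) = - 2 \left(- 4 \left(2 R + 2 R^{2}\right)\right) = - 2 \left(- 8 R - 8 R^{2}\right) = 16 R + 16 R^{2}$)
$\left(B{\left(-221 \right)} + D{\left(-702 \right)}\right) \left(t{\left(-518 \right)} - 393140\right) = \left(2 \left(-221\right) + 16 \left(-702\right) \left(1 - 702\right)\right) \left(-518 - 393140\right) = \left(-442 + 16 \left(-702\right) \left(-701\right)\right) \left(-393658\right) = \left(-442 + 7873632\right) \left(-393658\right) = 7873190 \left(-393658\right) = -3099344229020$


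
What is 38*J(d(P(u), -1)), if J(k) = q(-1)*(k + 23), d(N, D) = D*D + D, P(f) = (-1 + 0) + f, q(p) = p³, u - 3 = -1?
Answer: -874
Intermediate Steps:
u = 2 (u = 3 - 1 = 2)
P(f) = -1 + f
d(N, D) = D + D² (d(N, D) = D² + D = D + D²)
J(k) = -23 - k (J(k) = (-1)³*(k + 23) = -(23 + k) = -23 - k)
38*J(d(P(u), -1)) = 38*(-23 - (-1)*(1 - 1)) = 38*(-23 - (-1)*0) = 38*(-23 - 1*0) = 38*(-23 + 0) = 38*(-23) = -874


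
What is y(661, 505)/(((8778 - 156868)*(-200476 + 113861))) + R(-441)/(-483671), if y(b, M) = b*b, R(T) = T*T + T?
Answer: -2488703924497009/6203958607149850 ≈ -0.40115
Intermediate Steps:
R(T) = T + T**2 (R(T) = T**2 + T = T + T**2)
y(b, M) = b**2
y(661, 505)/(((8778 - 156868)*(-200476 + 113861))) + R(-441)/(-483671) = 661**2/(((8778 - 156868)*(-200476 + 113861))) - 441*(1 - 441)/(-483671) = 436921/((-148090*(-86615))) - 441*(-440)*(-1/483671) = 436921/12826815350 + 194040*(-1/483671) = 436921*(1/12826815350) - 194040/483671 = 436921/12826815350 - 194040/483671 = -2488703924497009/6203958607149850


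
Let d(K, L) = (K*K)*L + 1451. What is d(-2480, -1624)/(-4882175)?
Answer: 9988248149/4882175 ≈ 2045.9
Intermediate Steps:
d(K, L) = 1451 + L*K**2 (d(K, L) = K**2*L + 1451 = L*K**2 + 1451 = 1451 + L*K**2)
d(-2480, -1624)/(-4882175) = (1451 - 1624*(-2480)**2)/(-4882175) = (1451 - 1624*6150400)*(-1/4882175) = (1451 - 9988249600)*(-1/4882175) = -9988248149*(-1/4882175) = 9988248149/4882175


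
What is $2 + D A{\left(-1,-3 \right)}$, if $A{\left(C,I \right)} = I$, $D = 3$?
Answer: $-7$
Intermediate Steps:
$2 + D A{\left(-1,-3 \right)} = 2 + 3 \left(-3\right) = 2 - 9 = -7$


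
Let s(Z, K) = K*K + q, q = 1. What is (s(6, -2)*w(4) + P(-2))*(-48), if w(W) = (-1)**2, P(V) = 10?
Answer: -720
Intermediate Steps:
s(Z, K) = 1 + K**2 (s(Z, K) = K*K + 1 = K**2 + 1 = 1 + K**2)
w(W) = 1
(s(6, -2)*w(4) + P(-2))*(-48) = ((1 + (-2)**2)*1 + 10)*(-48) = ((1 + 4)*1 + 10)*(-48) = (5*1 + 10)*(-48) = (5 + 10)*(-48) = 15*(-48) = -720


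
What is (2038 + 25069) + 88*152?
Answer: 40483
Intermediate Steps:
(2038 + 25069) + 88*152 = 27107 + 13376 = 40483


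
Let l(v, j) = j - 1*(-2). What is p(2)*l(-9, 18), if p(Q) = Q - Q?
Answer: 0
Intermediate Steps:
l(v, j) = 2 + j (l(v, j) = j + 2 = 2 + j)
p(Q) = 0
p(2)*l(-9, 18) = 0*(2 + 18) = 0*20 = 0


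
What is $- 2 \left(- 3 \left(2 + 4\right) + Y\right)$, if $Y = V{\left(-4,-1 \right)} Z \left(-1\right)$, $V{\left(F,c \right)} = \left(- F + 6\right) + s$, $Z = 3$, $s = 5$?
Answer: $126$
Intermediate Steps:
$V{\left(F,c \right)} = 11 - F$ ($V{\left(F,c \right)} = \left(- F + 6\right) + 5 = \left(6 - F\right) + 5 = 11 - F$)
$Y = -45$ ($Y = \left(11 - -4\right) 3 \left(-1\right) = \left(11 + 4\right) 3 \left(-1\right) = 15 \cdot 3 \left(-1\right) = 45 \left(-1\right) = -45$)
$- 2 \left(- 3 \left(2 + 4\right) + Y\right) = - 2 \left(- 3 \left(2 + 4\right) - 45\right) = - 2 \left(\left(-3\right) 6 - 45\right) = - 2 \left(-18 - 45\right) = \left(-2\right) \left(-63\right) = 126$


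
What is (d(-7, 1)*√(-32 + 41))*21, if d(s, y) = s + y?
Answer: -378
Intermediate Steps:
(d(-7, 1)*√(-32 + 41))*21 = ((-7 + 1)*√(-32 + 41))*21 = -6*√9*21 = -6*3*21 = -18*21 = -378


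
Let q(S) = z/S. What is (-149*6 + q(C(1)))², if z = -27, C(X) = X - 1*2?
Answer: 751689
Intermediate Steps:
C(X) = -2 + X (C(X) = X - 2 = -2 + X)
q(S) = -27/S
(-149*6 + q(C(1)))² = (-149*6 - 27/(-2 + 1))² = (-894 - 27/(-1))² = (-894 - 27*(-1))² = (-894 + 27)² = (-867)² = 751689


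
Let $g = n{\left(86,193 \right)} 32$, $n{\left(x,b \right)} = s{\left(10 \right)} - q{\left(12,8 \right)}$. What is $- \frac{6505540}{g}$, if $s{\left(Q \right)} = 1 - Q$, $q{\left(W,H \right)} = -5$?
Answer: $\frac{1626385}{32} \approx 50825.0$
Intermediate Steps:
$n{\left(x,b \right)} = -4$ ($n{\left(x,b \right)} = \left(1 - 10\right) - -5 = \left(1 - 10\right) + 5 = -9 + 5 = -4$)
$g = -128$ ($g = \left(-4\right) 32 = -128$)
$- \frac{6505540}{g} = - \frac{6505540}{-128} = \left(-6505540\right) \left(- \frac{1}{128}\right) = \frac{1626385}{32}$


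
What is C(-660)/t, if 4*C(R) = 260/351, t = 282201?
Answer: 5/7619427 ≈ 6.5622e-7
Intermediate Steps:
C(R) = 5/27 (C(R) = (260/351)/4 = (260*(1/351))/4 = (1/4)*(20/27) = 5/27)
C(-660)/t = (5/27)/282201 = (5/27)*(1/282201) = 5/7619427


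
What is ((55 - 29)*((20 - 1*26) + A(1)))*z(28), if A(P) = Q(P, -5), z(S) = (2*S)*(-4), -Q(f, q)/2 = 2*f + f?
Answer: 69888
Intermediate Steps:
Q(f, q) = -6*f (Q(f, q) = -2*(2*f + f) = -6*f)
z(S) = -8*S
A(P) = -6*P
((55 - 29)*((20 - 1*26) + A(1)))*z(28) = ((55 - 29)*((20 - 1*26) - 6*1))*(-8*28) = (26*((20 - 26) - 6))*(-224) = (26*(-6 - 6))*(-224) = (26*(-12))*(-224) = -312*(-224) = 69888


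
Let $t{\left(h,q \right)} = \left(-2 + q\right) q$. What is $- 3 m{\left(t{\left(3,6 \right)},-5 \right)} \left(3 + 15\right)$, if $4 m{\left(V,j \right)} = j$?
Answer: $\frac{135}{2} \approx 67.5$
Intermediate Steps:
$t{\left(h,q \right)} = q \left(-2 + q\right)$
$m{\left(V,j \right)} = \frac{j}{4}$
$- 3 m{\left(t{\left(3,6 \right)},-5 \right)} \left(3 + 15\right) = - 3 \cdot \frac{1}{4} \left(-5\right) \left(3 + 15\right) = \left(-3\right) \left(- \frac{5}{4}\right) 18 = \frac{15}{4} \cdot 18 = \frac{135}{2}$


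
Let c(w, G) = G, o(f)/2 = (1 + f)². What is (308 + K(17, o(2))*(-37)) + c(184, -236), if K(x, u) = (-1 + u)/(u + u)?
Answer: 1963/36 ≈ 54.528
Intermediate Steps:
o(f) = 2*(1 + f)²
K(x, u) = (-1 + u)/(2*u) (K(x, u) = (-1 + u)/((2*u)) = (-1 + u)*(1/(2*u)) = (-1 + u)/(2*u))
(308 + K(17, o(2))*(-37)) + c(184, -236) = (308 + ((-1 + 2*(1 + 2)²)/(2*((2*(1 + 2)²))))*(-37)) - 236 = (308 + ((-1 + 2*3²)/(2*((2*3²))))*(-37)) - 236 = (308 + ((-1 + 2*9)/(2*((2*9))))*(-37)) - 236 = (308 + ((½)*(-1 + 18)/18)*(-37)) - 236 = (308 + ((½)*(1/18)*17)*(-37)) - 236 = (308 + (17/36)*(-37)) - 236 = (308 - 629/36) - 236 = 10459/36 - 236 = 1963/36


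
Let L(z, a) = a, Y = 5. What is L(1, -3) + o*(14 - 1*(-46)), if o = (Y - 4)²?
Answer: 57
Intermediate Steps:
o = 1 (o = (5 - 4)² = 1² = 1)
L(1, -3) + o*(14 - 1*(-46)) = -3 + 1*(14 - 1*(-46)) = -3 + 1*(14 + 46) = -3 + 1*60 = -3 + 60 = 57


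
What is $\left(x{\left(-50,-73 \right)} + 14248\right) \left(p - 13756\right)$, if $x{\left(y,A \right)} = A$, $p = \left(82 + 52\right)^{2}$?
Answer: $59535000$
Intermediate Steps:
$p = 17956$ ($p = 134^{2} = 17956$)
$\left(x{\left(-50,-73 \right)} + 14248\right) \left(p - 13756\right) = \left(-73 + 14248\right) \left(17956 - 13756\right) = 14175 \cdot 4200 = 59535000$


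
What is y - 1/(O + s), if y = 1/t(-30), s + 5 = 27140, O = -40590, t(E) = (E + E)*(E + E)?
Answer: 379/1076400 ≈ 0.00035210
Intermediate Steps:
t(E) = 4*E**2 (t(E) = (2*E)*(2*E) = 4*E**2)
s = 27135 (s = -5 + 27140 = 27135)
y = 1/3600 (y = 1/(4*(-30)**2) = 1/(4*900) = 1/3600 ≈ 0.00027778)
y - 1/(O + s) = 1/3600 - 1/(-40590 + 27135) = 1/3600 - 1/(-13455) = 1/3600 - 1*(-1/13455) = 1/3600 + 1/13455 = 379/1076400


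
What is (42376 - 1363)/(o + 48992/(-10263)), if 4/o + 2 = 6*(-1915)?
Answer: -1209292871787/140764279 ≈ -8590.9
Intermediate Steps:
o = -1/2873 (o = 4/(-2 + 6*(-1915)) = 4/(-2 - 11490) = 4/(-11492) = 4*(-1/11492) = -1/2873 ≈ -0.00034807)
(42376 - 1363)/(o + 48992/(-10263)) = (42376 - 1363)/(-1/2873 + 48992/(-10263)) = 41013/(-1/2873 + 48992*(-1/10263)) = 41013/(-1/2873 - 48992/10263) = 41013/(-140764279/29485599) = 41013*(-29485599/140764279) = -1209292871787/140764279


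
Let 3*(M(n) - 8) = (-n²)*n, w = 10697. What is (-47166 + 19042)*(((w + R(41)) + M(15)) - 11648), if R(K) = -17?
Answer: 58638540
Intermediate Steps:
M(n) = 8 - n³/3 (M(n) = 8 + ((-n²)*n)/3 = 8 + (-n³)/3 = 8 - n³/3)
(-47166 + 19042)*(((w + R(41)) + M(15)) - 11648) = (-47166 + 19042)*(((10697 - 17) + (8 - ⅓*15³)) - 11648) = -28124*((10680 + (8 - ⅓*3375)) - 11648) = -28124*((10680 + (8 - 1125)) - 11648) = -28124*((10680 - 1117) - 11648) = -28124*(9563 - 11648) = -28124*(-2085) = 58638540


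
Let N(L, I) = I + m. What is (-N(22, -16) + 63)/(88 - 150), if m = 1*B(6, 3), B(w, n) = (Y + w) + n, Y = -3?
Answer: -73/62 ≈ -1.1774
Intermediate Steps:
B(w, n) = -3 + n + w (B(w, n) = (-3 + w) + n = -3 + n + w)
m = 6 (m = 1*(-3 + 3 + 6) = 1*6 = 6)
N(L, I) = 6 + I (N(L, I) = I + 6 = 6 + I)
(-N(22, -16) + 63)/(88 - 150) = (-(6 - 16) + 63)/(88 - 150) = (-1*(-10) + 63)/(-62) = (10 + 63)*(-1/62) = 73*(-1/62) = -73/62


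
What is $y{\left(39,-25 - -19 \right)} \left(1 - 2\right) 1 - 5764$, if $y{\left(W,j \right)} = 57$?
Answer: $-5821$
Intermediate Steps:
$y{\left(39,-25 - -19 \right)} \left(1 - 2\right) 1 - 5764 = 57 \left(1 - 2\right) 1 - 5764 = 57 \left(\left(-1\right) 1\right) - 5764 = 57 \left(-1\right) - 5764 = -57 - 5764 = -5821$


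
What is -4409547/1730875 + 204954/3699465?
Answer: -1063881002507/426887432125 ≈ -2.4922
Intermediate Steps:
-4409547/1730875 + 204954/3699465 = -4409547*1/1730875 + 204954*(1/3699465) = -4409547/1730875 + 68318/1233155 = -1063881002507/426887432125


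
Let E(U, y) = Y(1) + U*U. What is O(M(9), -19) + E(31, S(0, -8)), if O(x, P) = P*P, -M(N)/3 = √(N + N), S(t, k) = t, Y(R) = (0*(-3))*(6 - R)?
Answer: 1322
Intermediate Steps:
Y(R) = 0 (Y(R) = 0*(6 - R) = 0)
E(U, y) = U² (E(U, y) = 0 + U*U = 0 + U² = U²)
M(N) = -3*√2*√N (M(N) = -3*√(N + N) = -3*√2*√N)
O(x, P) = P²
O(M(9), -19) + E(31, S(0, -8)) = (-19)² + 31² = 361 + 961 = 1322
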